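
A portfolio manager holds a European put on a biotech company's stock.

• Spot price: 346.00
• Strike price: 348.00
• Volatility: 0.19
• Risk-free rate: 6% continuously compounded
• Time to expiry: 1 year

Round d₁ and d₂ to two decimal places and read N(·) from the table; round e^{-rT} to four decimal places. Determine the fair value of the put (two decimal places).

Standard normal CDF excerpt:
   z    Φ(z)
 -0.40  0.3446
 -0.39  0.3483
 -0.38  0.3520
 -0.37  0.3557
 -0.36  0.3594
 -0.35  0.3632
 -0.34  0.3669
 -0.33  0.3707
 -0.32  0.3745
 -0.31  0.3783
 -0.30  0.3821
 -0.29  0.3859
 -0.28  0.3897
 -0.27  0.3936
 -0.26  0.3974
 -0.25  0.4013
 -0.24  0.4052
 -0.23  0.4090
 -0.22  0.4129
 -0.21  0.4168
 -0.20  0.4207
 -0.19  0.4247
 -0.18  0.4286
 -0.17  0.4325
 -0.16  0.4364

σ√T = 0.19 × 1.0000 = 0.1900
d₁ = [ln(346/348) + (0.06 + 0.19²/2)·1] / 0.1900 = [-0.0058 + 0.0780] / 0.1900 = 0.3805 → 0.38
d₂ = d₁ − σ√T = 0.3805 − 0.1900 = 0.1905 → 0.19
exp(−rT) = exp(−0.06·1) = 0.9418
N(−d₂) = N(-0.19) = 0.4247;  N(−d₁) = N(-0.38) = 0.3520
P = 348·0.9418·0.4247 − 346·0.3520 = 139.1939 − 121.7920 = 17.4019

17.40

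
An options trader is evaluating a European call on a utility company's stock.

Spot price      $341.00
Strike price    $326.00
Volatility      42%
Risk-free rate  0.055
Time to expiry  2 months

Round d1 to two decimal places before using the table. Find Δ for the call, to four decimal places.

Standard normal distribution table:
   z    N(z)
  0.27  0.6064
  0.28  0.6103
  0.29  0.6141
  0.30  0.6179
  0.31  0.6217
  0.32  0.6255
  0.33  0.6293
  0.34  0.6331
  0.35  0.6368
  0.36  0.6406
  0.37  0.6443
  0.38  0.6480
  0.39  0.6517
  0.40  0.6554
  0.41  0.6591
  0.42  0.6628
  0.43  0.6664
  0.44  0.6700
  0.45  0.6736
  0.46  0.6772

0.6554

σ√T = 0.42 × 0.4082 = 0.1715
d₁ = [ln(341/326) + (0.055 + 0.42²/2)·0.1667] / 0.1715 = [0.0450 + 0.0239] / 0.1715 = 0.4016 → 0.40
N(d₁) = N(0.40) = 0.6554
Δ_call = N(d₁) = 0.6554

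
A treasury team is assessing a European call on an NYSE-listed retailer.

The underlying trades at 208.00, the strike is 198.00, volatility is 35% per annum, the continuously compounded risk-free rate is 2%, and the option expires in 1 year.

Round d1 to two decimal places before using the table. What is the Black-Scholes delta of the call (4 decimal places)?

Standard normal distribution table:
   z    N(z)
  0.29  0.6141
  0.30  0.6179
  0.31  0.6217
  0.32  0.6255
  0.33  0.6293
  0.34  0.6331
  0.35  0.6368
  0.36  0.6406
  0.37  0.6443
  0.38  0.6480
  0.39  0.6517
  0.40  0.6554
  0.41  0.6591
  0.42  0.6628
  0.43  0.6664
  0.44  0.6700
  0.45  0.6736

0.6443

σ√T = 0.35·√1 = 0.3500
d₁ = [ln(208/198) + (0.02 + 0.35²/2)·1] / 0.3500 = [0.0493 + 0.0812] / 0.3500 = 0.3729 ≈ 0.37
N(d₁) = N(0.37) = 0.6443
Δ_call = N(d₁) = 0.6443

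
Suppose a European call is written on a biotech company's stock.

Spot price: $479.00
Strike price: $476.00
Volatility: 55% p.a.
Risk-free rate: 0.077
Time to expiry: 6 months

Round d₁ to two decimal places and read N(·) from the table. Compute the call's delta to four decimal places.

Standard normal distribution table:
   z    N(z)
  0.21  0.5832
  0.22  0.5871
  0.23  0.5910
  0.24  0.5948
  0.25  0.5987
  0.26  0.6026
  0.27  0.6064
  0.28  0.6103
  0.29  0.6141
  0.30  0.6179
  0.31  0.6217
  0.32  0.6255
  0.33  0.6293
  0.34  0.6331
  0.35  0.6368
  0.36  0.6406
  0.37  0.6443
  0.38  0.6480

σ√T = 0.55·√0.5 = 0.3889
d₁ = [ln(479/476) + (0.077 + 0.55²/2)·0.5] / 0.3889 = [0.0063 + 0.1141] / 0.3889 = 0.3096 ⇒ 0.31
N(d₁) = N(0.31) = 0.6217
Δ_call = N(d₁) = 0.6217

0.6217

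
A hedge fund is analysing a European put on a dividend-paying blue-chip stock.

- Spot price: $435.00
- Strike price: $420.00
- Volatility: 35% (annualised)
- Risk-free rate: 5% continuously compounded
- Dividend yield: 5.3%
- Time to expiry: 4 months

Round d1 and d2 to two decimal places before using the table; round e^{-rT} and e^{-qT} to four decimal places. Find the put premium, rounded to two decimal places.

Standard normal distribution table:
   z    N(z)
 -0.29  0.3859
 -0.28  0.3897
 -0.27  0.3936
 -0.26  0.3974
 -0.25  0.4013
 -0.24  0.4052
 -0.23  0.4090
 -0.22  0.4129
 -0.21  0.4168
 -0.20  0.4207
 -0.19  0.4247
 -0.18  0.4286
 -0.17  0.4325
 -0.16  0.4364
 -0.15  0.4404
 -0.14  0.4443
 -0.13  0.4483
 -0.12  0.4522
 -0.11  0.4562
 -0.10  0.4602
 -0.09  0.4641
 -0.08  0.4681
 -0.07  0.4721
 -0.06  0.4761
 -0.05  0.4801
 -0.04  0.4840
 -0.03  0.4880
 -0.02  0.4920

$26.79

σ√T = 0.35·√0.3333 = 0.2021
d₁ = [ln(435/420) + (0.05 − 0.053 + 0.35²/2)·0.3333] / 0.2021 = [0.0351 + 0.0194] / 0.2021 = 0.2697 ⇒ 0.27
d₂ = d₁ − σ√T = 0.2697 − 0.2021 = 0.0677 ⇒ 0.07
e^(−qT) = e^(−0.053·0.3333) = 0.9825;  e^(−rT) = e^(−0.05·0.3333) = 0.9835
N(−d₂) = N(-0.07) = 0.4721;  N(−d₁) = N(-0.27) = 0.3936
P = 420·0.9835·0.4721 − 435·0.9825·0.3936 = 195.0103 − 168.2197 = 26.7906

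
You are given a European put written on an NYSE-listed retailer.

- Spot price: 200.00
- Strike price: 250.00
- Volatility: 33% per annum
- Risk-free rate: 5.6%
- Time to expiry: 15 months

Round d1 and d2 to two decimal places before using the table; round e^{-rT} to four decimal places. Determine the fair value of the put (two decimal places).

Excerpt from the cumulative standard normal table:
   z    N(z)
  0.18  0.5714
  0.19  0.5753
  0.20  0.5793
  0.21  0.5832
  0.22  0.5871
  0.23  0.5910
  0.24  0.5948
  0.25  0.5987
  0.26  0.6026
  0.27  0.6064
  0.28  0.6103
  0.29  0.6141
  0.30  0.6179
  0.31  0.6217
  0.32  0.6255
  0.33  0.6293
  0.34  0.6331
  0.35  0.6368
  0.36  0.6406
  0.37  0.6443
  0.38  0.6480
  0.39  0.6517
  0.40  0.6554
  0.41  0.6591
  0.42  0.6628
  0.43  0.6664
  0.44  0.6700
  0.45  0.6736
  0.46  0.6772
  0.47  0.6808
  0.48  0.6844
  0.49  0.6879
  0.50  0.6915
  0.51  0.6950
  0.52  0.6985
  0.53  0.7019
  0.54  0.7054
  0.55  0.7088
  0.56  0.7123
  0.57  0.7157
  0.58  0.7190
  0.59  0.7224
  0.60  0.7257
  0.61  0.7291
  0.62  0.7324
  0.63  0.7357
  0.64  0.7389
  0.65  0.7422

50.96

σ√T = 0.33·√1.25 = 0.3690
d₁ = [ln(200/250) + (0.056 + ½·0.33²)·1.25] / (σ√T) = (-0.2231 + 0.1381) / 0.3690 = -0.2306 ⇒ -0.23
d₂ = -0.2306 − 0.3690 = -0.5996 ⇒ -0.60
exp(−rT) = exp(−0.056·1.25) = 0.9324
N(−d₂) = N(0.60) = 0.7257;  N(−d₁) = N(0.23) = 0.5910
P = 250·0.9324·0.7257 − 200·0.5910 = 169.1607 − 118.2000 = 50.9607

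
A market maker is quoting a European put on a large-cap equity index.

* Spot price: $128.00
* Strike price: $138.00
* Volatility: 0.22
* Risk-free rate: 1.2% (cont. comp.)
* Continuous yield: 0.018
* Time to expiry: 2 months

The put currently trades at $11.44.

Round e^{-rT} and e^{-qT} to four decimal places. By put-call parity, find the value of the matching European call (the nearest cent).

$1.33

exp(−qT) = exp(−0.018·0.1667) = 0.9970;  exp(−rT) = exp(−0.012·0.1667) = 0.9980
Put-call parity: C − P = S·e^(−qT) − K·e^(−rT) = 128·0.9970 − 138·0.9980 = 127.6160 − 137.7240 = -10.1080
C = P + (C − P) = 11.44 + (-10.1080) = 1.3320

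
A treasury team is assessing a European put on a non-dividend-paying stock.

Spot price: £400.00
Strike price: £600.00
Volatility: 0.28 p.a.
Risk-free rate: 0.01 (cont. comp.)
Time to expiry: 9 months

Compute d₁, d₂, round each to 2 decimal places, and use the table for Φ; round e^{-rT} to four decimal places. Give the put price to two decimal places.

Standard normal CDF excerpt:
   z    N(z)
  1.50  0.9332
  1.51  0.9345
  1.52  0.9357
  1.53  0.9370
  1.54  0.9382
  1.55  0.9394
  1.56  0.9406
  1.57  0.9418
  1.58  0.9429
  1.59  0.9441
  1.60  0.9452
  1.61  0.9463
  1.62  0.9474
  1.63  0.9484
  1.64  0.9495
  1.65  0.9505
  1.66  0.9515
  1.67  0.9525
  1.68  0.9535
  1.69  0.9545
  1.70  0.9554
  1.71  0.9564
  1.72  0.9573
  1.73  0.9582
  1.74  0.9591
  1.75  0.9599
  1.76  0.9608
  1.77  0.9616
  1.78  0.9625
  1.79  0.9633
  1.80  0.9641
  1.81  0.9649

£197.88

T = 0.75;  σ√T = 0.2425
d₁ = [ln(400/600) + (0.01 + 0.28²/2)·0.75] / 0.2425 = [-0.4055 + 0.0369] / 0.2425 = -1.5199 ≈ -1.52
d₂ = d₁ − σ√T = -1.5199 − 0.2425 = -1.7624 ≈ -1.76
e^(−rT) = e^(−0.01·0.75) = 0.9925
N(−d₂) = N(1.76) = 0.9608;  N(−d₁) = N(1.52) = 0.9357
P = 600·0.9925·0.9608 − 400·0.9357 = 572.1564 − 374.2800 = 197.8764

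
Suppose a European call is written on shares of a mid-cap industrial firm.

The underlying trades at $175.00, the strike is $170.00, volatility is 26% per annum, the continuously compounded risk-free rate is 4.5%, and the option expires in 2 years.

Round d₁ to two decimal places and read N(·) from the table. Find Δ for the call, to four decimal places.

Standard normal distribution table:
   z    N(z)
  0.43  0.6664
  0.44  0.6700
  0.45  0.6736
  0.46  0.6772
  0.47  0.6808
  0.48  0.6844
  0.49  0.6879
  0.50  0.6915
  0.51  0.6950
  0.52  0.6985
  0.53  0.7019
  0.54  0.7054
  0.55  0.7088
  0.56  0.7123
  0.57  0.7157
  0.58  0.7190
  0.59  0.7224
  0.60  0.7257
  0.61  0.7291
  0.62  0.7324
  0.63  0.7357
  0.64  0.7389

σ√T = 0.26·√2 = 0.3677
d₁ = [ln(175/170) + (0.045 + ½·0.26²)·2] / (σ√T) = (0.0290 + 0.1576) / 0.3677 = 0.5075 ⇒ 0.51
N(d₁) = N(0.51) = 0.6950
Δ_call = N(d₁) = 0.6950

0.6950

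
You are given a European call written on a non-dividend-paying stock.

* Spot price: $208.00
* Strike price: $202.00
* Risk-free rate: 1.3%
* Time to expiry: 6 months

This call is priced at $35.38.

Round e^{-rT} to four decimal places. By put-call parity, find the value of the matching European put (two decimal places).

$28.07

e^(−rT) = e^(−0.013·0.5) = 0.9935
Put-call parity: C − P = S − K·e^(−rT) = 208 − 202·0.9935 = 208 − 200.6870 = 7.3130
P = C − (C − P) = 35.38 − (7.3130) = 28.0670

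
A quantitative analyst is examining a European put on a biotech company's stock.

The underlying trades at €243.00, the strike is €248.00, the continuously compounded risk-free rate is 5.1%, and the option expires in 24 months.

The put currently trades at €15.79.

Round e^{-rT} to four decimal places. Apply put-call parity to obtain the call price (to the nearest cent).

e^(−rT) = e^(−0.051·2) = 0.9030
Put-call parity: C − P = S − K·e^(−rT) = 243 − 248·0.9030 = 243 − 223.9440 = 19.0560
C = P + (C − P) = 15.79 + (19.0560) = 34.8460

€34.85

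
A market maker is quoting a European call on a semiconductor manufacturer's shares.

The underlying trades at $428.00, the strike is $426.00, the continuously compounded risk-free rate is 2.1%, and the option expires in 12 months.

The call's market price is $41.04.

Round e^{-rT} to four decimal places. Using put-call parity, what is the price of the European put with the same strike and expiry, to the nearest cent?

exp(−rT) = exp(−0.021·1) = 0.9792
Put-call parity: C − P = S − K·e^(−rT) = 428 − 426·0.9792 = 428 − 417.1392 = 10.8608
P = C − (C − P) = 41.04 − (10.8608) = 30.1792

$30.18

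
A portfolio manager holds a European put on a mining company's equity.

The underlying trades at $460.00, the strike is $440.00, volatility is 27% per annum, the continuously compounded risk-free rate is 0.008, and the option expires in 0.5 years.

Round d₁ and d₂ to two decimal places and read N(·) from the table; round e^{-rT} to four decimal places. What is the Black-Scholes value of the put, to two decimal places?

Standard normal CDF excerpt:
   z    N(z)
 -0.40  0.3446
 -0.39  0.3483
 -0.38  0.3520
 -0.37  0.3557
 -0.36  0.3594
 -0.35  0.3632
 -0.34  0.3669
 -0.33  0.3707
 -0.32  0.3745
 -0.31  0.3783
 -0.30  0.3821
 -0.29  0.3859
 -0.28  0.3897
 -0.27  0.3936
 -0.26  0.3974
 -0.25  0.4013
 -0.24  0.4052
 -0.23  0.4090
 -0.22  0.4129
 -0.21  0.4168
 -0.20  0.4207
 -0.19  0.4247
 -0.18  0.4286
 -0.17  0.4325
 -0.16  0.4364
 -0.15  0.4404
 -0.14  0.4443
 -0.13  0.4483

$24.18

T = 0.5;  σ√T = 0.1909
d₁ = [ln(460/440) + (0.008 + ½·0.27²)·0.5] / (σ√T) = (0.0445 + 0.0222) / 0.1909 = 0.3492 → 0.35
d₂ = 0.3492 − 0.1909 = 0.1583 → 0.16
e^(−rT) = e^(−0.008·0.5) = 0.9960
P = 440·0.9960·N(-0.16) − 460·N(-0.35) = 440·0.9960·0.4364 − 460·0.3632 = 191.2479 − 167.0720 = 24.1759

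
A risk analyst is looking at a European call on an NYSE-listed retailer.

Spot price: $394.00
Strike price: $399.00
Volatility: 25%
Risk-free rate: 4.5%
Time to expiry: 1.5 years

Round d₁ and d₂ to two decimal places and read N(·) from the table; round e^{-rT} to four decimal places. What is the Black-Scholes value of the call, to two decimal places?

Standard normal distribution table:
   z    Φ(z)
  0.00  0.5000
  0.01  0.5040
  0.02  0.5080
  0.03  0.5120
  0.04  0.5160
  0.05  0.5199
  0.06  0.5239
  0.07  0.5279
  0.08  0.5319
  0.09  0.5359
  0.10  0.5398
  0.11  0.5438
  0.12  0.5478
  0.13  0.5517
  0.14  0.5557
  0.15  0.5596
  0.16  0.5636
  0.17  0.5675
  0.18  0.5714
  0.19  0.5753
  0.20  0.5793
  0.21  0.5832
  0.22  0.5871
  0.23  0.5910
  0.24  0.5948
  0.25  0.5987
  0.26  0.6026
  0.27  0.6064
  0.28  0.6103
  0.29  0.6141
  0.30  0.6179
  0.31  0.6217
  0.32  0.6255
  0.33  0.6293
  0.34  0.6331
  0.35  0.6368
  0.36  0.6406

σ√T = 0.25·√1.5 = 0.3062
d₁ = [ln(394/399) + (0.045 + ½·0.25²)·1.5] / (σ√T) = (-0.0126 + 0.1144) / 0.3062 = 0.3324 which rounds to 0.33
d₂ = 0.3324 − 0.3062 = 0.0262 which rounds to 0.03
e^(−rT) = e^(−0.045·1.5) = 0.9347
N(d₁) = N(0.33) = 0.6293;  N(d₂) = N(0.03) = 0.5120
C = 394·0.6293 − 399·0.9347·0.5120 = 247.9442 − 190.9480 = 56.9962

$57.00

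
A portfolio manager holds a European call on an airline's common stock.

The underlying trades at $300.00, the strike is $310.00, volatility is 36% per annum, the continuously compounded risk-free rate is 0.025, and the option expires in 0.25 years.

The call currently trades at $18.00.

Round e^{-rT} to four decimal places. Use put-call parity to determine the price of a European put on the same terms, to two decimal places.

exp(−rT) = exp(−0.025·0.25) = 0.9938
Put-call parity: C − P = S − K·e^(−rT) = 300 − 310·0.9938 = 300 − 308.0780 = -8.0780
P = C − (C − P) = 18.00 − (-8.0780) = 26.0780

$26.08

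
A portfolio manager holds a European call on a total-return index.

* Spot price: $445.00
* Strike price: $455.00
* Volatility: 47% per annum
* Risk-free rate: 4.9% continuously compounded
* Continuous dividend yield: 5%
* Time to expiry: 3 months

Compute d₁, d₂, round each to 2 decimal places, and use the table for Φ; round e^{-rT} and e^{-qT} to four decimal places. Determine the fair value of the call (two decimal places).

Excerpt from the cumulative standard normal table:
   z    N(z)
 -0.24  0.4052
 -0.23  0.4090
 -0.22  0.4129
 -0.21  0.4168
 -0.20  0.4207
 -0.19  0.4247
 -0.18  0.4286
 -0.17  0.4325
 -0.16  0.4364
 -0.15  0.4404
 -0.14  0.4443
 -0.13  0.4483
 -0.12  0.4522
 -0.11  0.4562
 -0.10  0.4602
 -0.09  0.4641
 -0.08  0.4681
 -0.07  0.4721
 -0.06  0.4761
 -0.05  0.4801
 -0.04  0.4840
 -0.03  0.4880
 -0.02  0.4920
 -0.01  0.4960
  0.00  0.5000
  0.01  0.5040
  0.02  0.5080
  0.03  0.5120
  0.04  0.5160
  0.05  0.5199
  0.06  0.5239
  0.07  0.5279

σ√T = 0.47·√0.25 = 0.2350
ln(S/K) + (r − q + σ²/2)T = ln(445/455) + (0.049 − 0.05 + 0.47²/2)·0.25 = -0.0222 + 0.0274 = 0.0051
d₁ = 0.0051 / 0.2350 = 0.0219 → 0.02
d₂ = d₁ − σ√T = 0.0219 − 0.2350 = -0.2131 → -0.21
exp(−qT) = exp(−0.05·0.25) = 0.9876;  exp(−rT) = exp(−0.049·0.25) = 0.9878
N(d₁) = N(0.02) = 0.5080;  N(d₂) = N(-0.21) = 0.4168
C = 445·0.9876·0.5080 − 455·0.9878·0.4168 = 223.2569 − 187.3303 = 35.9265

$35.93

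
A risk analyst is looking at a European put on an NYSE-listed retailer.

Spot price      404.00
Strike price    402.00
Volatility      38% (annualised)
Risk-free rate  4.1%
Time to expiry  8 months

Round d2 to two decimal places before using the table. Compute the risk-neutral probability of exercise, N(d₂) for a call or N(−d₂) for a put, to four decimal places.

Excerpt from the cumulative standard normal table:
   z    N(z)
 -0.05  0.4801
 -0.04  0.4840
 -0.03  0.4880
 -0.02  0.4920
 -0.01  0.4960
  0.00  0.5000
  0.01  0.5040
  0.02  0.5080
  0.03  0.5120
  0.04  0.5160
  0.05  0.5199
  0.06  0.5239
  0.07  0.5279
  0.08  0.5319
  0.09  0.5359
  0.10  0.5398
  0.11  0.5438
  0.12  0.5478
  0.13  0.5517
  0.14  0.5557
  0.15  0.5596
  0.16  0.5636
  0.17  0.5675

σ√T = 0.38·√0.6667 = 0.3103
d₁ = [ln(404/402) + (0.041 + 0.38²/2)·0.6667] / 0.3103 = [0.0050 + 0.0755] / 0.3103 = 0.2592 ⇒ 0.26
d₂ = d₁ − σ√T = 0.2592 − 0.3103 = -0.0510 ⇒ -0.05
Pr(exercise) under Q = N(−d₂) = N(0.05) = 0.5199

0.5199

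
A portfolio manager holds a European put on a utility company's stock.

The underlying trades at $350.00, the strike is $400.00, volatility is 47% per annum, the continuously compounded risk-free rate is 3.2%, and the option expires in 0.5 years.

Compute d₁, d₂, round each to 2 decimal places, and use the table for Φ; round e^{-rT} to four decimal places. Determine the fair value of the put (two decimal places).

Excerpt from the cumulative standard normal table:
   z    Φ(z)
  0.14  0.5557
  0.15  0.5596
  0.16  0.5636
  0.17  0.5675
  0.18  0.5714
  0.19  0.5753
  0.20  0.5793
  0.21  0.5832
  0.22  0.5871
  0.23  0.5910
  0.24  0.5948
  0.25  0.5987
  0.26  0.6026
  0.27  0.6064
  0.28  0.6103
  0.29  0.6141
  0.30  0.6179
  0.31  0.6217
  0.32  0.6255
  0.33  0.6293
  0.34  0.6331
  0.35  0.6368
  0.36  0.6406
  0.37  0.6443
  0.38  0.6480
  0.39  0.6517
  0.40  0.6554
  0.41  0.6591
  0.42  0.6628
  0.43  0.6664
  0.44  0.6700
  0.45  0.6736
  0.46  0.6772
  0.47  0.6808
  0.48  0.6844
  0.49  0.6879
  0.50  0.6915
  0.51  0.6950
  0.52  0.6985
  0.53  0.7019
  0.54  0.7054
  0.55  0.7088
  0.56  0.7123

σ√T = 0.47 × 0.7071 = 0.3323
d₁ = [ln(350/400) + (0.032 + 0.47²/2)·0.5] / 0.3323 = [-0.1335 + 0.0712] / 0.3323 = -0.1875 which rounds to -0.19
d₂ = d₁ − σ√T = -0.1875 − 0.3323 = -0.5198 which rounds to -0.52
exp(−rT) = exp(−0.032·0.5) = 0.9841
N(−d₂) = N(0.52) = 0.6985;  N(−d₁) = N(0.19) = 0.5753
P = 400·0.9841·0.6985 − 350·0.5753 = 274.9575 − 201.3550 = 73.6025

$73.60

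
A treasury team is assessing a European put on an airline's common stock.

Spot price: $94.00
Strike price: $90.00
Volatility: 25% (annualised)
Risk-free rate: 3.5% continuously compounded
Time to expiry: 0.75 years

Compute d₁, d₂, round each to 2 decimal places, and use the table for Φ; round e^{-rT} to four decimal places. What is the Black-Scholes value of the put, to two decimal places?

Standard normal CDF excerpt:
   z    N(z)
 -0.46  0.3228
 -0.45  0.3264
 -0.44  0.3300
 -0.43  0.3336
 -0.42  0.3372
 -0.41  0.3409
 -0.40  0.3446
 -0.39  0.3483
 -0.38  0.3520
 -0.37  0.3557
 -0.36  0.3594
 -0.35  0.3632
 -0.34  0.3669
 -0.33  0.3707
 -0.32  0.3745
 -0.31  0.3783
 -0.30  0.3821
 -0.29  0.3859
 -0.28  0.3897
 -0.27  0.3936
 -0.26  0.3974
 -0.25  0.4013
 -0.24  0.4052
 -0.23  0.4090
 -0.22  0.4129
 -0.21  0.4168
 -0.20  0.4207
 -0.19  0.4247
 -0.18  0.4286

σ√T = 0.25 × 0.8660 = 0.2165
d₁ = [ln(94/90) + (0.035 + 0.25²/2)·0.75] / 0.2165 = [0.0435 + 0.0497] / 0.2165 = 0.4303 → 0.43
d₂ = d₁ − σ√T = 0.4303 − 0.2165 = 0.2138 → 0.21
e^(−rT) = e^(−0.035·0.75) = 0.9741
N(−d₂) = N(-0.21) = 0.4168;  N(−d₁) = N(-0.43) = 0.3336
P = 90·0.9741·0.4168 − 94·0.3336 = 36.5404 − 31.3584 = 5.1820

$5.18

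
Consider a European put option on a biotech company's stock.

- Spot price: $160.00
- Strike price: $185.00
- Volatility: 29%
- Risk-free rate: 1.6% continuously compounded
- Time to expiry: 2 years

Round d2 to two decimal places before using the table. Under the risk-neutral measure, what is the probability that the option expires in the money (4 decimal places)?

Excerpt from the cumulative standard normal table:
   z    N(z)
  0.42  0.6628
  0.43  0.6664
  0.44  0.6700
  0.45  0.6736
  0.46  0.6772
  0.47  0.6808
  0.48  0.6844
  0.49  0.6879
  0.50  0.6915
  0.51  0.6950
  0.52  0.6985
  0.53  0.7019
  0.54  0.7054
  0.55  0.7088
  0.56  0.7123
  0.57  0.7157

T = 2;  σ√T = 0.4101
d₁ = [ln(160/185) + (0.016 + ½·0.29²)·2] / (σ√T) = (-0.1452 + 0.1161) / 0.4101 = -0.0709 which rounds to -0.07
d₂ = -0.0709 − 0.4101 = -0.4810 which rounds to -0.48
Pr(exercise) under Q = N(−d₂) = N(0.48) = 0.6844

0.6844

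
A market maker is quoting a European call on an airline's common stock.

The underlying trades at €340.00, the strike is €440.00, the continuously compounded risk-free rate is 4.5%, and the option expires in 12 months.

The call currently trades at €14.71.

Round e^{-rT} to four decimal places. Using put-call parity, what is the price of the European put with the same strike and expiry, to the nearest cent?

e^(−rT) = e^(−0.045·1) = 0.9560
Put-call parity: C − P = S − K·e^(−rT) = 340 − 440·0.9560 = 340 − 420.6400 = -80.6400
P = C − (C − P) = 14.71 − (-80.6400) = 95.3500

€95.35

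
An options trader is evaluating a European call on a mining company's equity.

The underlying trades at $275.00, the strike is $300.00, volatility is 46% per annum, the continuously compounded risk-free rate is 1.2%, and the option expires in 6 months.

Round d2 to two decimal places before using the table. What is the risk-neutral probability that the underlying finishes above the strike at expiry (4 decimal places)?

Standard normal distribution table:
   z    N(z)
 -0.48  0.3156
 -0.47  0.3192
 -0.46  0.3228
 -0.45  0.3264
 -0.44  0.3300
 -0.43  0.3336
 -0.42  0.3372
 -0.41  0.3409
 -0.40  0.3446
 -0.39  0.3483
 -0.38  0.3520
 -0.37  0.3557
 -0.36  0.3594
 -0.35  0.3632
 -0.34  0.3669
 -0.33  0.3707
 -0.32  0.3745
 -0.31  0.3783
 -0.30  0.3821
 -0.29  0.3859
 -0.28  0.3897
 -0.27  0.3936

0.3409

σ√T = 0.46·√0.5 = 0.3253
d₁ = [ln(275/300) + (0.012 + 0.46²/2)·0.5] / 0.3253 = [-0.0870 + 0.0589] / 0.3253 = -0.0864 which rounds to -0.09
d₂ = d₁ − σ√T = -0.0864 − 0.3253 = -0.4117 which rounds to -0.41
Pr(exercise) under Q = N(d₂) = 0.3409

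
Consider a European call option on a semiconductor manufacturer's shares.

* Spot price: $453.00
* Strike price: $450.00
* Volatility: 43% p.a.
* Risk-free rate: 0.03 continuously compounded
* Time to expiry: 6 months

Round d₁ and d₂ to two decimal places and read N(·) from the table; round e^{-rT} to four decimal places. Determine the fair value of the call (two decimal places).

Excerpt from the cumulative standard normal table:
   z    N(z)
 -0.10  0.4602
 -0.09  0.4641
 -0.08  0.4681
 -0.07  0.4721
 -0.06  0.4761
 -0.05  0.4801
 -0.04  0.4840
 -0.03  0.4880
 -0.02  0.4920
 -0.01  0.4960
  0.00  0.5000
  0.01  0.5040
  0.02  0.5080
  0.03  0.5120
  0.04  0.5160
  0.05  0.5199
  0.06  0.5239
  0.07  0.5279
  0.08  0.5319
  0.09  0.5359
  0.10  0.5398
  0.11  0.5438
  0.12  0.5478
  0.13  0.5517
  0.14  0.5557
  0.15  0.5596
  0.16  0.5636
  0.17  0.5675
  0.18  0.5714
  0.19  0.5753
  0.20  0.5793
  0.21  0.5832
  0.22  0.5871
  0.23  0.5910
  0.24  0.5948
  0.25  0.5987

$58.45

σ√T = 0.43 × 0.7071 = 0.3041
d₁ = [ln(453/450) + (0.03 + ½·0.43²)·0.5] / (σ√T) = (0.0066 + 0.0612) / 0.3041 = 0.2232 ≈ 0.22
d₂ = 0.2232 − 0.3041 = -0.0808 ≈ -0.08
e^(−rT) = e^(−0.03·0.5) = 0.9851
N(d₁) = N(0.22) = 0.5871;  N(d₂) = N(-0.08) = 0.4681
C = 453·0.5871 − 450·0.9851·0.4681 = 265.9563 − 207.5064 = 58.4499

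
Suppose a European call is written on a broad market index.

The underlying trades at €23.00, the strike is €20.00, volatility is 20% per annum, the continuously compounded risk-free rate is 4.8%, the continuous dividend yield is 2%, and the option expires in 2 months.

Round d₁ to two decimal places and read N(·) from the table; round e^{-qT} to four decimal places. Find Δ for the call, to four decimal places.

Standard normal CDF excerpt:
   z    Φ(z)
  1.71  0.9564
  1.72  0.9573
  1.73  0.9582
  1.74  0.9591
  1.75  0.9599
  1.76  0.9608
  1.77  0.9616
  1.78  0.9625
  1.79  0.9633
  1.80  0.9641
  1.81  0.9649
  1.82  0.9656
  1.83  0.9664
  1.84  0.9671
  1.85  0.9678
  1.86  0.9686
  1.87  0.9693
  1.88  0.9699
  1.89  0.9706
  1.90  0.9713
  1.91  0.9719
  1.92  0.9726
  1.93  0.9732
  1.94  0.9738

0.9617

T = 0.1667;  σ√T = 0.0816
d₁ = [ln(23/20) + (0.048 − 0.02 + ½·0.2²)·0.1667] / (σ√T) = (0.1398 + 0.0080) / 0.0816 = 1.8097 → 1.81
N(d₁) = N(1.81) = 0.9649
Δ_call = e^(−qT)·N(d₁) = 0.9967·0.9649 = 0.9617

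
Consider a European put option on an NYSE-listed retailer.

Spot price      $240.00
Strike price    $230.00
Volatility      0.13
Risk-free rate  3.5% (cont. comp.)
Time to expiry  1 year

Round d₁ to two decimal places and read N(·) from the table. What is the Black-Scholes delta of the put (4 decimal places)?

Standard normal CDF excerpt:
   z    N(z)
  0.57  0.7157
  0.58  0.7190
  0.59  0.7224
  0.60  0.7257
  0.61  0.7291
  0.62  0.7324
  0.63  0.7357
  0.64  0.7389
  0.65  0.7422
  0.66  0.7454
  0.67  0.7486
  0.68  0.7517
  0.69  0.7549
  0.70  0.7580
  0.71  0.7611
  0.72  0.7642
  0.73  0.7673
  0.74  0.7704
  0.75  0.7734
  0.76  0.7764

-0.2546

σ√T = 0.13·√1 = 0.1300
ln(S/K) + (r + σ²/2)T = ln(240/230) + (0.035 + 0.13²/2)·1 = 0.0426 + 0.0435 = 0.0860
d₁ = 0.0860 / 0.1300 = 0.6616 → 0.66
N(d₁) = N(0.66) = 0.7454
Δ_put = N(d₁) − 1 = 0.7454 − 1 = -0.2546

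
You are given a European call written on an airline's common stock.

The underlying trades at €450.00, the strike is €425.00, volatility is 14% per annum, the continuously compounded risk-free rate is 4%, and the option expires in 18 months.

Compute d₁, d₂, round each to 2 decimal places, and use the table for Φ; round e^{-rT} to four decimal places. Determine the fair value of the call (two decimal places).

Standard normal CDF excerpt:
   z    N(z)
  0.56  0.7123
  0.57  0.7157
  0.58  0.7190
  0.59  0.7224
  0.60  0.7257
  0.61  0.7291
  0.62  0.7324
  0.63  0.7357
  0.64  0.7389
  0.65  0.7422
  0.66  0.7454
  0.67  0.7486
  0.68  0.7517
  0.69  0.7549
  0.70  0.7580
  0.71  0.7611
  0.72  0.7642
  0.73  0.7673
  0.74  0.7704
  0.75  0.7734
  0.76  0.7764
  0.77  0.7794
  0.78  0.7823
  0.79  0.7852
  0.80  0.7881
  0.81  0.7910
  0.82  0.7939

€60.26

σ√T = 0.14 × 1.2247 = 0.1715
d₁ = [ln(450/425) + (0.04 + 0.14²/2)·1.5] / 0.1715 = [0.0572 + 0.0747] / 0.1715 = 0.7690 ≈ 0.77
d₂ = d₁ − σ√T = 0.7690 − 0.1715 = 0.5975 ≈ 0.60
e^(−rT) = e^(−0.04·1.5) = 0.9418
N(d₁) = N(0.77) = 0.7794;  N(d₂) = N(0.60) = 0.7257
C = 450·0.7794 − 425·0.9418·0.7257 = 350.7300 − 290.4723 = 60.2577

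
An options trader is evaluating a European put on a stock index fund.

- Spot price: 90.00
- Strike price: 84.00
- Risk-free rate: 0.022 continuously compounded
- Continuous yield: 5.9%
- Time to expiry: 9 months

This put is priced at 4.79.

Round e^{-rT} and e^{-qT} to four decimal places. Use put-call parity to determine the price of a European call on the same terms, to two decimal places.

8.27

e^(−qT) = e^(−0.059·0.75) = 0.9567;  e^(−rT) = e^(−0.022·0.75) = 0.9836
Put-call parity: C − P = S·e^(−qT) − K·e^(−rT) = 90·0.9567 − 84·0.9836 = 86.1030 − 82.6224 = 3.4806
C = P + (C − P) = 4.79 + (3.4806) = 8.2706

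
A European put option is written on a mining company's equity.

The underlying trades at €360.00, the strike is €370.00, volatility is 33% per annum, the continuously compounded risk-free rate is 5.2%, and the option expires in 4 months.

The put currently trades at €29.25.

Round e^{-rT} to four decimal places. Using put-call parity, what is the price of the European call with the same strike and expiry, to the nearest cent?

€25.61

exp(−rT) = exp(−0.052·0.3333) = 0.9828
Put-call parity: C − P = S − K·e^(−rT) = 360 − 370·0.9828 = 360 − 363.6360 = -3.6360
C = P + (C − P) = 29.25 + (-3.6360) = 25.6140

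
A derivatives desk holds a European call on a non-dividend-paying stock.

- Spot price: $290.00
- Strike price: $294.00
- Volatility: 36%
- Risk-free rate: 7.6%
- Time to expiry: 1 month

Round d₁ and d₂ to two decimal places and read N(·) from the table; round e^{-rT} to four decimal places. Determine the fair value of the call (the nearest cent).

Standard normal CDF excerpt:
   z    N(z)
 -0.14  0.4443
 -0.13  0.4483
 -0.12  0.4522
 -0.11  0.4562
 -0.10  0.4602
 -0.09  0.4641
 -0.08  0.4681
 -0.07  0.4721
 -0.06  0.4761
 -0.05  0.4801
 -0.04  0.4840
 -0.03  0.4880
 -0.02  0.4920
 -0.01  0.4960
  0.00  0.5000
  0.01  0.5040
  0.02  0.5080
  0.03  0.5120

T = 0.08333;  σ√T = 0.1039
d₁ = [ln(290/294) + (0.076 + ½·0.36²)·0.08333] / (σ√T) = (-0.0137 + 0.0117) / 0.1039 = -0.0189 ≈ -0.02
d₂ = -0.0189 − 0.1039 = -0.1228 ≈ -0.12
exp(−rT) = exp(−0.076·0.08333) = 0.9937
N(d₁) = N(-0.02) = 0.4920;  N(d₂) = N(-0.12) = 0.4522
C = 290·0.4920 − 294·0.9937·0.4522 = 142.6800 − 132.1092 = 10.5708

$10.57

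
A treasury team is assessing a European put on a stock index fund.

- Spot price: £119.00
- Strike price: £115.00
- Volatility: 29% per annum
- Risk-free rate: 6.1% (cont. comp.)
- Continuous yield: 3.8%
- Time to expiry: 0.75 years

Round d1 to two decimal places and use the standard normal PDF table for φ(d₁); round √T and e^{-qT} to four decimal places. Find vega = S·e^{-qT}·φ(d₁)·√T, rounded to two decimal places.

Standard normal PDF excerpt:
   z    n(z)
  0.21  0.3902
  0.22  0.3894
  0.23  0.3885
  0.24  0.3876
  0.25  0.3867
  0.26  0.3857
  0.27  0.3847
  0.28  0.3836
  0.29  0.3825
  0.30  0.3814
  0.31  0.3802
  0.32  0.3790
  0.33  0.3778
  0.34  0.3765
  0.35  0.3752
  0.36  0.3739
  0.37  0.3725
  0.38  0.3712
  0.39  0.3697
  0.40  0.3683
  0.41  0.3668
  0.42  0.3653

37.84

σ√T = 0.29·√0.75 = 0.2511
d₁ = [ln(119/115) + (0.061 − 0.038 + ½·0.29²)·0.75] / (σ√T) = (0.0342 + 0.0488) / 0.2511 = 0.3304 ≈ 0.33
√T = √0.75 = 0.8660
φ(d₁) = φ(0.33) = 0.3778
e^(−qT) = e^(−0.038·0.75) = 0.9719
vega = S·e^(−qT)·φ(d₁)·√T = 119·0.9719·0.3778·0.8660 = 37.8398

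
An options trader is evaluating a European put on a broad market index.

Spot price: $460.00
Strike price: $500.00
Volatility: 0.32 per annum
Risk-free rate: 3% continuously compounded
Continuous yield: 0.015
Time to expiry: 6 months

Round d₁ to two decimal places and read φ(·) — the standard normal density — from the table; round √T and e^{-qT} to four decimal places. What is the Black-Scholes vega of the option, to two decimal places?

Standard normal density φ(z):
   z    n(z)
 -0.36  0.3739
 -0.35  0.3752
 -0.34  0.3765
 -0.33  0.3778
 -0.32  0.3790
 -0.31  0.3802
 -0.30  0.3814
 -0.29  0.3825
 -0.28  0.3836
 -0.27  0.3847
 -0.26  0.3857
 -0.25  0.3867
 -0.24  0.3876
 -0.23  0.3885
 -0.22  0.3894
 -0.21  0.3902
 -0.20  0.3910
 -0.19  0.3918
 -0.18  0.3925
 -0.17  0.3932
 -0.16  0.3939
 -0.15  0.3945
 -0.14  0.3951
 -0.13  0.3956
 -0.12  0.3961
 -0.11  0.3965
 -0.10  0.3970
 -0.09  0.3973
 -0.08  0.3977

σ√T = 0.32 × 0.7071 = 0.2263
d₁ = [ln(460/500) + (0.03 − 0.015 + ½·0.32²)·0.5] / (σ√T) = (-0.0834 + 0.0331) / 0.2263 = -0.2222 ⇒ -0.22
√T = √0.5 = 0.7071
φ(d₁) = φ(-0.22) = 0.3894
exp(−qT) = exp(−0.015·0.5) = 0.9925
vega = S·exp(−qT)·φ(d₁)·√T = 460·0.9925·0.3894·0.7071 = 125.7086

125.71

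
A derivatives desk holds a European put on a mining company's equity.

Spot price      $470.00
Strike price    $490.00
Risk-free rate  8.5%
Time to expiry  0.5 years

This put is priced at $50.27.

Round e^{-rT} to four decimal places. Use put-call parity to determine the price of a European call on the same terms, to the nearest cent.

$50.65

exp(−rT) = exp(−0.085·0.5) = 0.9584
Put-call parity: C − P = S − K·e^(−rT) = 470 − 490·0.9584 = 470 − 469.6160 = 0.3840
C = P + (C − P) = 50.27 + (0.3840) = 50.6540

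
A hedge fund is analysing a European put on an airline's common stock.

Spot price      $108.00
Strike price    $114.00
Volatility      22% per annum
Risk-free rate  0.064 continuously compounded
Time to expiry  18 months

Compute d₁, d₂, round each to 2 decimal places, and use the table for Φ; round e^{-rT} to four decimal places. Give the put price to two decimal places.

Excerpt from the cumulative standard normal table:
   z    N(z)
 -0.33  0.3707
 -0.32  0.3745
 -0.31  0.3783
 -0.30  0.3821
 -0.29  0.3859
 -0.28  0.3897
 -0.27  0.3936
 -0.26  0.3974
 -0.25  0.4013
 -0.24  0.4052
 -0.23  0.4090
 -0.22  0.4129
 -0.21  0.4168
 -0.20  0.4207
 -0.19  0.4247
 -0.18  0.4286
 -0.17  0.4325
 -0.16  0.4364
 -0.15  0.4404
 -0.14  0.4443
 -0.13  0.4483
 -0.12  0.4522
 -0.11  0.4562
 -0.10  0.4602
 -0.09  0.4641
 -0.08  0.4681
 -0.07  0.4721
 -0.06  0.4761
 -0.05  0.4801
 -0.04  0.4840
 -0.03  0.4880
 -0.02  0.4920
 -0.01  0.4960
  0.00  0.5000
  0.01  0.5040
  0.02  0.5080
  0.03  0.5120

$9.28

T = 1.5;  σ√T = 0.2694
d₁ = [ln(108/114) + (0.064 + 0.22²/2)·1.5] / 0.2694 = [-0.0541 + 0.1323] / 0.2694 = 0.2903 ≈ 0.29
d₂ = d₁ − σ√T = 0.2903 − 0.2694 = 0.0209 ≈ 0.02
e^(−rT) = e^(−0.064·1.5) = 0.9085
N(−d₂) = N(-0.02) = 0.4920;  N(−d₁) = N(-0.29) = 0.3859
P = 114·0.9085·0.4920 − 108·0.3859 = 50.9559 − 41.6772 = 9.2787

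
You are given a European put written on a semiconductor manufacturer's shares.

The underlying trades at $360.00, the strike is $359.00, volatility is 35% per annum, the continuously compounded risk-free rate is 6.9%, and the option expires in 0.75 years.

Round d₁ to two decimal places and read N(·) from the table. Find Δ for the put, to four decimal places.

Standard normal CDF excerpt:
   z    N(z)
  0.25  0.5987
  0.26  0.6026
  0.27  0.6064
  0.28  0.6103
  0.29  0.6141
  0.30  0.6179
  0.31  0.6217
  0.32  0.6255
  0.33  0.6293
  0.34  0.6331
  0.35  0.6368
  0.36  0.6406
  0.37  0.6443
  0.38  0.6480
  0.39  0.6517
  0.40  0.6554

-0.3707

T = 0.75;  σ√T = 0.3031
ln(S/K) + (r + σ²/2)T = ln(360/359) + (0.069 + 0.35²/2)·0.75 = 0.0028 + 0.0977 = 0.1005
d₁ = 0.1005 / 0.3031 = 0.3315 → 0.33
N(d₁) = N(0.33) = 0.6293
Δ_put = N(d₁) − 1 = 0.6293 − 1 = -0.3707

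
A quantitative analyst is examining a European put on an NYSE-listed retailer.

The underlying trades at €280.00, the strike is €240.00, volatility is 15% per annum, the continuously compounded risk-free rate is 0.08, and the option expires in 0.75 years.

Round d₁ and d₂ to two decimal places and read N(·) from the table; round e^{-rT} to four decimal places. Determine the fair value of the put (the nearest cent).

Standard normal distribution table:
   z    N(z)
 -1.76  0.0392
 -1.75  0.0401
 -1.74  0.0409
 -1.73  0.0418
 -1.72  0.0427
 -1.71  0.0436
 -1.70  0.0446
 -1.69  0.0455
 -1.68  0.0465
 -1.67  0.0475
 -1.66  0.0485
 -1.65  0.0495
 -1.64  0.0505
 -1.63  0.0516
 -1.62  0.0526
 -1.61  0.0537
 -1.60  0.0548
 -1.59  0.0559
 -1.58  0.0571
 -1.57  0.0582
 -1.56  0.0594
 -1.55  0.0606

σ√T = 0.15·√0.75 = 0.1299
d₁ = [ln(280/240) + (0.08 + ½·0.15²)·0.75] / (σ√T) = (0.1542 + 0.0684) / 0.1299 = 1.7135 ≈ 1.71
d₂ = 1.7135 − 0.1299 = 1.5836 ≈ 1.58
e^(−rT) = e^(−0.08·0.75) = 0.9418
N(−d₂) = N(-1.58) = 0.0571;  N(−d₁) = N(-1.71) = 0.0436
P = 240·0.9418·0.0571 − 280·0.0436 = 12.9064 − 12.2080 = 0.6984

€0.70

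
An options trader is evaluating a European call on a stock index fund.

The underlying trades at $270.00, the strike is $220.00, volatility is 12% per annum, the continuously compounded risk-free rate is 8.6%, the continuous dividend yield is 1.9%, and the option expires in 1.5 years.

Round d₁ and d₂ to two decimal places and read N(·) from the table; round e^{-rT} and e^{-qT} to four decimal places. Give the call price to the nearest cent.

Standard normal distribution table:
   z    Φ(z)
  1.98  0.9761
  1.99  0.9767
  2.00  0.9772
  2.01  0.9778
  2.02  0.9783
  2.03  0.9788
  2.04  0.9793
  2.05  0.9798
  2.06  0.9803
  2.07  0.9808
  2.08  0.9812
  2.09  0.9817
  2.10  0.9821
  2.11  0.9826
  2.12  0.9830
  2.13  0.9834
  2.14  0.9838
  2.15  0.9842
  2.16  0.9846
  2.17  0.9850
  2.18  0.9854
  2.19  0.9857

$69.30

T = 1.5;  σ√T = 0.1470
d₁ = [ln(270/220) + (0.086 − 0.019 + 0.12²/2)·1.5] / 0.1470 = [0.2048 + 0.1113] / 0.1470 = 2.1508 which rounds to 2.15
d₂ = d₁ − σ√T = 2.1508 − 0.1470 = 2.0038 which rounds to 2.00
e^(−qT) = e^(−0.019·1.5) = 0.9719;  e^(−rT) = e^(−0.086·1.5) = 0.8790
N(d₁) = N(2.15) = 0.9842;  N(d₂) = N(2.00) = 0.9772
C = 270·0.9719·0.9842 − 220·0.8790·0.9772 = 258.2669 − 188.9709 = 69.2959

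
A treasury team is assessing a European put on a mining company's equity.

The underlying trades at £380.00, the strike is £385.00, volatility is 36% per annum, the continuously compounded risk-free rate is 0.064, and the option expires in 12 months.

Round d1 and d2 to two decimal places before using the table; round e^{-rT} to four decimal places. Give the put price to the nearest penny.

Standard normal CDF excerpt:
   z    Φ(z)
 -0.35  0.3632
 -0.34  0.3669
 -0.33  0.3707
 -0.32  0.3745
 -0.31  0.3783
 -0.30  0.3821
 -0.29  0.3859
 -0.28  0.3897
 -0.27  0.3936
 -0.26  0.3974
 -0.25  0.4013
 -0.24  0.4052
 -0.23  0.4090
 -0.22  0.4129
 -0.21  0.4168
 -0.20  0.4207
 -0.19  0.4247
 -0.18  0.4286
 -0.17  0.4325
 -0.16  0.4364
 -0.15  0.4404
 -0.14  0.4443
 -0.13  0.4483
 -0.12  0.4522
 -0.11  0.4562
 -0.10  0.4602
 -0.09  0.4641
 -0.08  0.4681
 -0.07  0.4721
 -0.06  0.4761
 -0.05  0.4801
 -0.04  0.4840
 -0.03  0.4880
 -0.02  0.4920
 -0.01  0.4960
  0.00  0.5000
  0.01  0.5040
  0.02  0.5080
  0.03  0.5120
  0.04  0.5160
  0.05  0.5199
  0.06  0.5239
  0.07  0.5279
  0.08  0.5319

T = 1;  σ√T = 0.3600
d₁ = [ln(380/385) + (0.064 + ½·0.36²)·1] / (σ√T) = (-0.0131 + 0.1288) / 0.3600 = 0.3215 ⇒ 0.32
d₂ = 0.3215 − 0.3600 = -0.0385 ⇒ -0.04
exp(−rT) = exp(−0.064·1) = 0.9380
N(−d₂) = N(0.04) = 0.5160;  N(−d₁) = N(-0.32) = 0.3745
P = 385·0.9380·0.5160 − 380·0.3745 = 186.3431 − 142.3100 = 44.0331

£44.03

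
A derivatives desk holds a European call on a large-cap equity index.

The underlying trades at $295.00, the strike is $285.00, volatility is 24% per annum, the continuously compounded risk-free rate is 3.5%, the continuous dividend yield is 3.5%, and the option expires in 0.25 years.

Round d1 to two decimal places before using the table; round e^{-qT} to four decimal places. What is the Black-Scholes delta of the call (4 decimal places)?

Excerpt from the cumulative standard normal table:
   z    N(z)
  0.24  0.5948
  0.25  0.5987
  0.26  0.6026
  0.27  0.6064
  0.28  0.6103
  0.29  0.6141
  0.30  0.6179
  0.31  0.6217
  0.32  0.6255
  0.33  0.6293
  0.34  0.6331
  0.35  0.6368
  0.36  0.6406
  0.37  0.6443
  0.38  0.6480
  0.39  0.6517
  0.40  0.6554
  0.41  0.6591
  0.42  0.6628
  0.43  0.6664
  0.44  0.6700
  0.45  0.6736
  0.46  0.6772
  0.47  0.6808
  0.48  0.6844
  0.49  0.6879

T = 0.25;  σ√T = 0.1200
d₁ = [ln(295/285) + (0.035 − 0.035 + 0.24²/2)·0.25] / 0.1200 = [0.0345 + 0.0072] / 0.1200 = 0.3474 ≈ 0.35
N(d₁) = N(0.35) = 0.6368
Δ_call = exp(−qT)·N(d₁) = 0.9913·0.6368 = 0.6313

0.6313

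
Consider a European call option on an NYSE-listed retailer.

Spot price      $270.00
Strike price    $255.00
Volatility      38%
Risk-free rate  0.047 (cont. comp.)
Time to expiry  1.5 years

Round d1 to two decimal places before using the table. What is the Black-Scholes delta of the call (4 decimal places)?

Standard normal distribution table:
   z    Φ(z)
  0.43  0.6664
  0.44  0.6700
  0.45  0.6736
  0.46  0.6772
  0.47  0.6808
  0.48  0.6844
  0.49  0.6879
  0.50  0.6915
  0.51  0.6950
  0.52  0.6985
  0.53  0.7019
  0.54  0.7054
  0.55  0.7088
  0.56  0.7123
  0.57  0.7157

σ√T = 0.38 × 1.2247 = 0.4654
ln(S/K) + (r + σ²/2)T = ln(270/255) + (0.047 + 0.38²/2)·1.5 = 0.0572 + 0.1788 = 0.2360
d₁ = 0.2360 / 0.4654 = 0.5070 ⇒ 0.51
N(d₁) = N(0.51) = 0.6950
Δ_call = N(d₁) = 0.6950

0.6950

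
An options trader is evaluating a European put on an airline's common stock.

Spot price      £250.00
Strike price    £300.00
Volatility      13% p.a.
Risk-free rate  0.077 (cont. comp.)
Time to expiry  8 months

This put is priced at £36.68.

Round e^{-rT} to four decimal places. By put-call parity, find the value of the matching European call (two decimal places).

e^(−rT) = e^(−0.077·0.6667) = 0.9500
Put-call parity: C − P = S − K·e^(−rT) = 250 − 300·0.9500 = 250 − 285.0000 = -35.0000
C = P + (C − P) = 36.68 + (-35.0000) = 1.6800

£1.68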